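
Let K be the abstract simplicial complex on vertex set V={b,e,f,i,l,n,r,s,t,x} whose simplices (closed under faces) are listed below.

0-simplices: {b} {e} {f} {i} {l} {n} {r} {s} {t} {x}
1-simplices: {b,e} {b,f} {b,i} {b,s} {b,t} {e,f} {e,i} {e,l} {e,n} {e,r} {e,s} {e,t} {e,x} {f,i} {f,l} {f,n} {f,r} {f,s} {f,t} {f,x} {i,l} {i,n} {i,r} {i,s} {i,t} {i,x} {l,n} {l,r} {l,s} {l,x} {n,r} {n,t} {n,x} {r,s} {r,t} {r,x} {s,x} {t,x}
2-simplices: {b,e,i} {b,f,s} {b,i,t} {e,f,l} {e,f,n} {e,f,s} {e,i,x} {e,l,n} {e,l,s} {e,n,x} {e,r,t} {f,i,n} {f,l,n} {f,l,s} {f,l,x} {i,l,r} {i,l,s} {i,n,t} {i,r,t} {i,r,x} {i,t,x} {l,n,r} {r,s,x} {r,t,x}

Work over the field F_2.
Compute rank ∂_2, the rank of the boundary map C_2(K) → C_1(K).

n_0=10 n_1=38 n_2=24  [Z2]
∂1: piv[be,bf,bi,bs,bt,el,en,er,ex] rk=9  ker:ef,ei,es,et,fi,fl,fn,fr,fs,ft,fx,il,in,ir,is,it,ix,ln,lr,ls,lx,nr,nt,nx,rs,rt,rx,sx,tx
∂2: piv[bei,bfs,bit,efl,efn,efs,eix,eln,els,enx,ert,fin,flx,ilr,ils,int,irt,irx,itx,lnr,rsx] rk=21  ker:fln,fls,rtx
rk∂_2=21

rank∂_2=21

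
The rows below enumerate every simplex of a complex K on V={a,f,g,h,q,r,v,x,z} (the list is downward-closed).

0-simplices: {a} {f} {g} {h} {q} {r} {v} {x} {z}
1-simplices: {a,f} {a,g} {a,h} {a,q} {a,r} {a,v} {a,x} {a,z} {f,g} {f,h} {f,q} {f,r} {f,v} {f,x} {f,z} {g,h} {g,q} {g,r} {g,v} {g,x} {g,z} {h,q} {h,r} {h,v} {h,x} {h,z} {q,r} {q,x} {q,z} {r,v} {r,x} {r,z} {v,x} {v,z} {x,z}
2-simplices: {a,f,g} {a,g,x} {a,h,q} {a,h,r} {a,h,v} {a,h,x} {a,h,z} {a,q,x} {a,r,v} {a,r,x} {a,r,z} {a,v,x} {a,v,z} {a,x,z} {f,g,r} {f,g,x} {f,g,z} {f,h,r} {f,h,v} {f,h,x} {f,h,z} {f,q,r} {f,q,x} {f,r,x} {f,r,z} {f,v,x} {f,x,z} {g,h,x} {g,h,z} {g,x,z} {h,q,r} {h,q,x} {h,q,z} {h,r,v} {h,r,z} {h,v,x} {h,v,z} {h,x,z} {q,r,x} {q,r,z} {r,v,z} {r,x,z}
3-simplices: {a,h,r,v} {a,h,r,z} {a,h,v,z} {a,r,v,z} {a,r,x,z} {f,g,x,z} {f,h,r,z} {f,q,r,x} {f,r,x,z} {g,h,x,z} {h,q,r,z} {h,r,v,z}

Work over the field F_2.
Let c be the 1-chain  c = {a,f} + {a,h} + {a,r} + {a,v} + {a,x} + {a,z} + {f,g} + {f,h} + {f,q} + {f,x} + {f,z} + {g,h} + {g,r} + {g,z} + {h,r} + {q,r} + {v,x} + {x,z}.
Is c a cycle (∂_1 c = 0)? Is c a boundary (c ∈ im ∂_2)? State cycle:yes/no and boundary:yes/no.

n_0=9 n_1=35 n_2=42 n_3=12  [Z2]
∂1: piv[af,ag,ah,aq,ar,av,ax,az] rk=8  ker:fg,fh,fq,fr,fv,fx,fz,gh,gq,gr,gv,gx,gz,hq,hr,hv,hx,hz,qr,qx,qz,rv,rx,rz,vx,vz,xz
∂2: piv[afg,agx,ahq,ahr,ahv,ahx,ahz,aqx,arv,arx,arz,avx,avz,axz,fgr,fgx,fgz,fhr,fhv,fhx,fhz,fqr,fqx,ghx,hqz] rk=25  ker:frx,frz,fvx,fxz,ghz,gxz,hqr,hqx,hrv,hrz,hvx,hvz,hxz,qrx,qrz,rvz,rxz
∂3: piv[ahrv,ahrz,ahvz,arvz,arxz,fgxz,fhrz,fqrx,frxz,ghxz,hqrz] rk=11  ker:hrvz
∂1c = 0
c vs im∂2: reduces to 0 ⇒ boundary

cycle:yes boundary:yes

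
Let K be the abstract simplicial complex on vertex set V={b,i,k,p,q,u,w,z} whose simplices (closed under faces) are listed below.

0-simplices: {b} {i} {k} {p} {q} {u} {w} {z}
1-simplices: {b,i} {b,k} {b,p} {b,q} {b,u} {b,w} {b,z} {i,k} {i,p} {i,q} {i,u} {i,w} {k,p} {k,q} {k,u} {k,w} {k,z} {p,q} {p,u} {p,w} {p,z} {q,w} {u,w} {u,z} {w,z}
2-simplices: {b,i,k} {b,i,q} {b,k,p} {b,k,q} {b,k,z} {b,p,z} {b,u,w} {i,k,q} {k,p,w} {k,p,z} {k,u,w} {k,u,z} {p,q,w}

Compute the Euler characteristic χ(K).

χ(K)=-4

n_0=8 n_1=25 n_2=13
χ=+8−25+13=-4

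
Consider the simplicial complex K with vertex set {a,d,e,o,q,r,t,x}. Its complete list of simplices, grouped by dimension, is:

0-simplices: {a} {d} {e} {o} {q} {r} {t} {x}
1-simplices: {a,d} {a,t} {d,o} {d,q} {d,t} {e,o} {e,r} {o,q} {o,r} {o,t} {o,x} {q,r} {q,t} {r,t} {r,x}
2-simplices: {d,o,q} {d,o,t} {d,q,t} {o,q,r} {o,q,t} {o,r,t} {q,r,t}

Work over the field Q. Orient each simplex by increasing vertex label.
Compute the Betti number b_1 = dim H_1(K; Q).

n_0=8 n_1=15 n_2=7  [Q]
∂1: piv[ad,at,do,dq,eo,er,ox] rk=7  ker:dt,oq,or,ot,qr,qt,rt,rx
∂2: piv[doq,dot,dqt,oqr,ort] rk=5  ker:oqt,qrt
b_1=(15−7)−5=3

b_1=3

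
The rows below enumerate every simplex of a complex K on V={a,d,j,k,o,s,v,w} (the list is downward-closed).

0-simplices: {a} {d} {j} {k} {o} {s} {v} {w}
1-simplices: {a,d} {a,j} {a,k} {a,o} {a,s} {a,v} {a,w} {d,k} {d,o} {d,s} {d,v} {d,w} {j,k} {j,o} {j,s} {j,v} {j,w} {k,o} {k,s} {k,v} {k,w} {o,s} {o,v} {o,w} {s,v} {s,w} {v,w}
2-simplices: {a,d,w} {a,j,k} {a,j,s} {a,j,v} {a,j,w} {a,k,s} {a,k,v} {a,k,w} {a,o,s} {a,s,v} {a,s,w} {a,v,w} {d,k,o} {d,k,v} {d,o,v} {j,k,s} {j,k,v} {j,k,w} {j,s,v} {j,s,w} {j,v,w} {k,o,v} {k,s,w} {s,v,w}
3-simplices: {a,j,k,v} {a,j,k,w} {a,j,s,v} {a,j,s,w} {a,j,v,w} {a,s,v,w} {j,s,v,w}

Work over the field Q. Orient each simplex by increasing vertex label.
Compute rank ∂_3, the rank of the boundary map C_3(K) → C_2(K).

n_0=8 n_1=27 n_2=24 n_3=7  [Q]
∂1: piv[ad,aj,ak,ao,as,av,aw] rk=7  ker:dk,do,ds,dv,dw,jk,jo,js,jv,jw,ko,ks,kv,kw,os,ov,ow,sv,sw,vw
∂2: piv[adw,ajk,ajs,ajv,ajw,aks,akv,akw,aos,asv,asw,avw,dko,dkv,dov] rk=15  ker:jks,jkv,jkw,jsv,jsw,jvw,kov,ksw,svw
∂3: piv[ajkv,ajkw,ajsv,ajsw,ajvw,asvw] rk=6  ker:jsvw
rk∂_3=6

rank∂_3=6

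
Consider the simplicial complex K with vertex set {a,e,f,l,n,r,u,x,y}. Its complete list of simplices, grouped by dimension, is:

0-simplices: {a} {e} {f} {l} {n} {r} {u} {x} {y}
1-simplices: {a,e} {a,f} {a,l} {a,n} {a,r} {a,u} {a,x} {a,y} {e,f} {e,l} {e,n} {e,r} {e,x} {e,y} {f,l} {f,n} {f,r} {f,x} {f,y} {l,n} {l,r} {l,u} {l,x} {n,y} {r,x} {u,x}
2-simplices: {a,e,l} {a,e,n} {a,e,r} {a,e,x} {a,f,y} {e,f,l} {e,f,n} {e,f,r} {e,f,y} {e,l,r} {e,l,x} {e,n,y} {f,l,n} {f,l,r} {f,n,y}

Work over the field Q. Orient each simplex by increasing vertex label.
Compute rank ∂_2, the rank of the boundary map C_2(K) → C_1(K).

rank∂_2=13

n_0=9 n_1=26 n_2=15  [Q]
∂1: piv[ae,af,al,an,ar,au,ax,ay] rk=8  ker:ef,el,en,er,ex,ey,fl,fn,fr,fx,fy,ln,lr,lu,lx,ny,rx,ux
∂2: piv[ael,aen,aer,aex,afy,efl,efn,efr,efy,elr,elx,eny,fln] rk=13  ker:flr,fny
rk∂_2=13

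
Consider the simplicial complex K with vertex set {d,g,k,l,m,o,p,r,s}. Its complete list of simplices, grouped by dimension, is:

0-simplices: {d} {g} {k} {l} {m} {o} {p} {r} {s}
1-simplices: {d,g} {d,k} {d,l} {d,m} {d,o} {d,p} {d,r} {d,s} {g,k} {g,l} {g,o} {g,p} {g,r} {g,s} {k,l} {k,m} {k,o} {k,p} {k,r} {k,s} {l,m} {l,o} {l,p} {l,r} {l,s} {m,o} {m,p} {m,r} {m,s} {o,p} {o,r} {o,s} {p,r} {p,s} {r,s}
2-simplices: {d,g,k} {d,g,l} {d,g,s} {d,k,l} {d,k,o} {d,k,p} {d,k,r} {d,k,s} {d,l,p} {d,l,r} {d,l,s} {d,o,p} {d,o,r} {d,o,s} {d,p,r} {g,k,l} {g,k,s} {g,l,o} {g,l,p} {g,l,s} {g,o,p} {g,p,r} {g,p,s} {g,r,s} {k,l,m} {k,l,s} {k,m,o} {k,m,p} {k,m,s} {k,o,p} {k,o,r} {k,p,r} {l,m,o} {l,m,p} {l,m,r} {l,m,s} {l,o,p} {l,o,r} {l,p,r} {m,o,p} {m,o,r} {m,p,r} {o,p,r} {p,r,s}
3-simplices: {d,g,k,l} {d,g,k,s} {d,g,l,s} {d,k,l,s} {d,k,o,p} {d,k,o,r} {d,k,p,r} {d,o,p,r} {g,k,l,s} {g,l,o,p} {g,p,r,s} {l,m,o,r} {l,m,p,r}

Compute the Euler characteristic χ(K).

n_0=9 n_1=35 n_2=44 n_3=13
χ=+9−35+44−13=5

χ(K)=5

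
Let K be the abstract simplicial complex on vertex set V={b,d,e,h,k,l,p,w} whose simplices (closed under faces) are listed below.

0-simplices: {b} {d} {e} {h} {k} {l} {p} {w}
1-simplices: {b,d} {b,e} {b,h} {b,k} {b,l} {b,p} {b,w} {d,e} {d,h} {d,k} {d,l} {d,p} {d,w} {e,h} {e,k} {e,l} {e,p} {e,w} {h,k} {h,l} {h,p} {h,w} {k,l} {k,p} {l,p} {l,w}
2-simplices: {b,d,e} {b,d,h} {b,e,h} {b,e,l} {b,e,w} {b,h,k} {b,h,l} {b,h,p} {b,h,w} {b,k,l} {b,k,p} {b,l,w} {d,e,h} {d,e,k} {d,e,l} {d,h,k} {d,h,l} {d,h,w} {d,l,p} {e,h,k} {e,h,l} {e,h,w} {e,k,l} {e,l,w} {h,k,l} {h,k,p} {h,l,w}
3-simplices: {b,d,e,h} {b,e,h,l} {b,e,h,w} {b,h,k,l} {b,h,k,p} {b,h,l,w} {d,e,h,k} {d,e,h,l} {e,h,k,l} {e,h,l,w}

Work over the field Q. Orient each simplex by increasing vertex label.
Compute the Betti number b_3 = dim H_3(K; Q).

n_0=8 n_1=26 n_2=27 n_3=10  [Q]
∂1: piv[bd,be,bh,bk,bl,bp,bw] rk=7  ker:de,dh,dk,dl,dp,dw,eh,ek,el,ep,ew,hk,hl,hp,hw,kl,kp,lp,lw
∂2: piv[bde,bdh,beh,bel,bew,bhk,bhl,bhp,bhw,bkl,bkp,blw,dek,del,dhk,dhw,dlp] rk=17  ker:deh,dhl,ehk,ehl,ehw,ekl,elw,hkl,hkp,hlw
∂3: piv[bdeh,behl,behw,bhkl,bhkp,bhlw,dehk,dehl,ehkl,ehlw] rk=10
b_3=(10−10)−0=0

b_3=0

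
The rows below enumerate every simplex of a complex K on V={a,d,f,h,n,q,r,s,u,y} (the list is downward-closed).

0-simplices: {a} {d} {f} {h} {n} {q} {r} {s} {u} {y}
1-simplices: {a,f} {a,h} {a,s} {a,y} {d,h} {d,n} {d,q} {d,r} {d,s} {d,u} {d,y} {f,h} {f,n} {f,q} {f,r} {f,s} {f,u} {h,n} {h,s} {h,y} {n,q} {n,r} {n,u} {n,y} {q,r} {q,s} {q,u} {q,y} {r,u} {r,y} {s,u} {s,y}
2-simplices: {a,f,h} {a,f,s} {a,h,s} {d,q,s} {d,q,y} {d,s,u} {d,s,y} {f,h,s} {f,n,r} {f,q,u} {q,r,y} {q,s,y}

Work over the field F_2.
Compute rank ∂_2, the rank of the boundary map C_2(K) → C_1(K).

rank∂_2=10

n_0=10 n_1=32 n_2=12  [Z2]
∂1: piv[af,ah,as,ay,dh,dn,dq,dr,du] rk=9  ker:ds,dy,fh,fn,fq,fr,fs,fu,hn,hs,hy,nq,nr,nu,ny,qr,qs,qu,qy,ru,ry,su,sy
∂2: piv[afh,afs,ahs,dqs,dqy,dsu,dsy,fnr,fqu,qry] rk=10  ker:fhs,qsy
rk∂_2=10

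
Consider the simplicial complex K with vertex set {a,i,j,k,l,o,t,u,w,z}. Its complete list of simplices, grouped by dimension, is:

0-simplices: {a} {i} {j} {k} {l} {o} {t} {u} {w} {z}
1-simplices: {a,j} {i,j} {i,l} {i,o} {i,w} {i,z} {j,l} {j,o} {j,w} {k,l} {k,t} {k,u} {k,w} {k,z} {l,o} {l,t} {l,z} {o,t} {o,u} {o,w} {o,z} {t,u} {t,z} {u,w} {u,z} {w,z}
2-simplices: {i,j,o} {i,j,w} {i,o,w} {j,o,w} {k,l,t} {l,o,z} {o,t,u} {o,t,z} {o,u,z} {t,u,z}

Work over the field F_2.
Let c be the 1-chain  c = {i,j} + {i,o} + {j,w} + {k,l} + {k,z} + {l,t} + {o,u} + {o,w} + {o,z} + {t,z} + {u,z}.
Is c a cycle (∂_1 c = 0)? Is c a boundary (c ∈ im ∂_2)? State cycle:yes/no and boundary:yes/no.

n_0=10 n_1=26 n_2=10  [Z2]
∂1: piv[aj,ij,il,io,iw,iz,kl,kt,ku] rk=9  ker:jl,jo,jw,kw,kz,lo,lt,lz,ot,ou,ow,oz,tu,tz,uw,uz,wz
∂2: piv[ijo,ijw,iow,klt,loz,otu,otz,ouz] rk=8  ker:jow,tuz
∂1c = 0
c vs im∂2: residual ≠ 0 ⇒ not boundary

cycle:yes boundary:no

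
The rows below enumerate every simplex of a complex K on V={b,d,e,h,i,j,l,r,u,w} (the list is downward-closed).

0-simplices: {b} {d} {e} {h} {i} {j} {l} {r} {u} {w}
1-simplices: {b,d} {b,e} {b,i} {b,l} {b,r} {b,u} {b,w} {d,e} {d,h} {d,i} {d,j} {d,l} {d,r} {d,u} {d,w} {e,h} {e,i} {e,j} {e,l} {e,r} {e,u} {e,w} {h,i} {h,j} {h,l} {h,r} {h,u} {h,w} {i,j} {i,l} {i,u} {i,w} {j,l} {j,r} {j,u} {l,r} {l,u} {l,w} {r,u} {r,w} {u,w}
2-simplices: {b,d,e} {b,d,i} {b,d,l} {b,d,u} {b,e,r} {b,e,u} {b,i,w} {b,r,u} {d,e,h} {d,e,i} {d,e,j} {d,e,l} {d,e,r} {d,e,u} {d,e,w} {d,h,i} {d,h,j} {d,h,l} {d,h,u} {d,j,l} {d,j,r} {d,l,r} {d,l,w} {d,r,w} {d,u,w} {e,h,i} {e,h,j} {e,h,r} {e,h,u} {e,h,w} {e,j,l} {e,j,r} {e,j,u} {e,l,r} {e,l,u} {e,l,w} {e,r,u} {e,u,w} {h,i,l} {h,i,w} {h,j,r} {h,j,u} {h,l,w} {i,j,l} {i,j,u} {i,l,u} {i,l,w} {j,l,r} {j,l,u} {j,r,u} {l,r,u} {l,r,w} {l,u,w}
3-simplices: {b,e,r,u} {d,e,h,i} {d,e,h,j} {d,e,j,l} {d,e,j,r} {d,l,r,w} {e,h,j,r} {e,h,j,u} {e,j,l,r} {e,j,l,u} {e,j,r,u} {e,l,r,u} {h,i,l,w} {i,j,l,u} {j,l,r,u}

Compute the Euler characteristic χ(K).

χ(K)=7

n_0=10 n_1=41 n_2=53 n_3=15
χ=+10−41+53−15=7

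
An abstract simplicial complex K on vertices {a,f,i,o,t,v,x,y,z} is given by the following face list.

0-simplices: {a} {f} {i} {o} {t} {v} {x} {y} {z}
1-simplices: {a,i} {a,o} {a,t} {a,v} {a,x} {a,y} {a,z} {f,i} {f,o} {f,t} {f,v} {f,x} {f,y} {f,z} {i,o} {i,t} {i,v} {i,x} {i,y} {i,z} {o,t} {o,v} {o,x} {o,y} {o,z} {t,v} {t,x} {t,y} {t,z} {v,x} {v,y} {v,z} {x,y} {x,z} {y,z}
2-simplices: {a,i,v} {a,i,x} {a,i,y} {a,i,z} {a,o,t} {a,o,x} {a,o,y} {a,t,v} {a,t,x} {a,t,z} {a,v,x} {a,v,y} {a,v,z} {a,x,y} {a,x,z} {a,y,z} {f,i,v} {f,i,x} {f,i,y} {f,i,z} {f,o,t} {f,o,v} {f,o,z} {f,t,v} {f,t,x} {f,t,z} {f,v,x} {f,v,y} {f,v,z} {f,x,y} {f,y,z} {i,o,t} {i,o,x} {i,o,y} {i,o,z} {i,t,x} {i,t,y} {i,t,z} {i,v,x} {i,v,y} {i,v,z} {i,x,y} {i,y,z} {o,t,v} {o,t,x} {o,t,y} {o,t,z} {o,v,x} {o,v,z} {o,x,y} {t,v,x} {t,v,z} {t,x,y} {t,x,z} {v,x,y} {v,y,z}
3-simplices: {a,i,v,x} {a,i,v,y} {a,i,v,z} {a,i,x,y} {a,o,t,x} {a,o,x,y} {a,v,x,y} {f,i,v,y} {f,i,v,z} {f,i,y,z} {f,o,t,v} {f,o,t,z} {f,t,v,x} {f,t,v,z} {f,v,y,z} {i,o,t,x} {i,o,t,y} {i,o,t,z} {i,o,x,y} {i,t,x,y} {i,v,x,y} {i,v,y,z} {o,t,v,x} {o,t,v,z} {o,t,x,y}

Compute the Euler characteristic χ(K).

χ(K)=5

n_0=9 n_1=35 n_2=56 n_3=25
χ=+9−35+56−25=5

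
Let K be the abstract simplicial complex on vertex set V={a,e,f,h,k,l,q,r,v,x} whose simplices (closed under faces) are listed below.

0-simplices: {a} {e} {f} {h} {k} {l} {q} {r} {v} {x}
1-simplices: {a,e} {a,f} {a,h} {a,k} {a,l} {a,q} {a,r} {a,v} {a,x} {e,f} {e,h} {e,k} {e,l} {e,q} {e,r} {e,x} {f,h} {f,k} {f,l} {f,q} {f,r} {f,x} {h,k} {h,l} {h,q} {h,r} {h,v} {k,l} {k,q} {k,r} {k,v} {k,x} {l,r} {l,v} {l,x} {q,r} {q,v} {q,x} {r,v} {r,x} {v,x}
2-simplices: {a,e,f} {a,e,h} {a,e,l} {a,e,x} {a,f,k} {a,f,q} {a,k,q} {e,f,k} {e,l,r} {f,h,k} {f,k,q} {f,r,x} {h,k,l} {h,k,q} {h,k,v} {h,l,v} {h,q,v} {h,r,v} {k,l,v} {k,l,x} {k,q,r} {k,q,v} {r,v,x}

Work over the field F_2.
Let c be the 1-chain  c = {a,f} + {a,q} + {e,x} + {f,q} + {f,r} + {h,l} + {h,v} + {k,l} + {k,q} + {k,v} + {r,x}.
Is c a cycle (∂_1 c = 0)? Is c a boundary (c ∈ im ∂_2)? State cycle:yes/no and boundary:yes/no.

n_0=10 n_1=41 n_2=23  [Z2]
∂1: piv[ae,af,ah,ak,al,aq,ar,av,ax] rk=9  ker:ef,eh,ek,el,eq,er,ex,fh,fk,fl,fq,fr,fx,hk,hl,hq,hr,hv,kl,kq,kr,kv,kx,lr,lv,lx,qr,qv,qx,rv,rx,vx
∂2: piv[aef,aeh,ael,aex,afk,afq,akq,efk,elr,fhk,frx,hkl,hkq,hkv,hlv,hqv,hrv,klx,kqr,rvx] rk=20  ker:fkq,klv,kqv
∂1c = {e} + {f} + {k} + {q}

cycle:no boundary:no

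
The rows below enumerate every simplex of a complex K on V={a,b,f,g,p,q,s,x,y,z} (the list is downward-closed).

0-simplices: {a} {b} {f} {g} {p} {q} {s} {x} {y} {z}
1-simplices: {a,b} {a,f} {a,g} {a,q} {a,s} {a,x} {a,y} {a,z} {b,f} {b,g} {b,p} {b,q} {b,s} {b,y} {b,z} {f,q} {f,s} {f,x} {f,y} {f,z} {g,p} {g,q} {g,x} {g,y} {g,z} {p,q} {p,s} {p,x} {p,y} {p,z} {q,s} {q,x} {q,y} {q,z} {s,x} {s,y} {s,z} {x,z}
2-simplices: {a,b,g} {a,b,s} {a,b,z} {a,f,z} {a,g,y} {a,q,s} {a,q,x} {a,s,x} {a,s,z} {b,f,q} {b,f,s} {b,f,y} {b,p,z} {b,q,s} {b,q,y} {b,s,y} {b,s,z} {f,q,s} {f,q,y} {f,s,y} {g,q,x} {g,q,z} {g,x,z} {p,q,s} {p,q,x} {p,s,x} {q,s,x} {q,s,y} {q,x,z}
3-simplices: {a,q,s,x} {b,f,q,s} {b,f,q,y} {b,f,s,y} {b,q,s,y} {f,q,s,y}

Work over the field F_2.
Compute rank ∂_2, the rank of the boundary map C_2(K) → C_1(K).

n_0=10 n_1=38 n_2=29 n_3=6  [Z2]
∂1: piv[ab,af,ag,aq,as,ax,ay,az,bp] rk=9  ker:bf,bg,bq,bs,by,bz,fq,fs,fx,fy,fz,gp,gq,gx,gy,gz,pq,ps,px,py,pz,qs,qx,qy,qz,sx,sy,sz,xz
∂2: piv[abg,abs,abz,afz,agy,aqs,aqx,asx,asz,bfq,bfs,bfy,bpz,bqs,bqy,bsy,gqx,gqz,gxz,pqs,pqx] rk=21  ker:bsz,fqs,fqy,fsy,psx,qsx,qsy,qxz
∂3: piv[aqsx,bfqs,bfqy,bfsy,bqsy] rk=5  ker:fqsy
rk∂_2=21

rank∂_2=21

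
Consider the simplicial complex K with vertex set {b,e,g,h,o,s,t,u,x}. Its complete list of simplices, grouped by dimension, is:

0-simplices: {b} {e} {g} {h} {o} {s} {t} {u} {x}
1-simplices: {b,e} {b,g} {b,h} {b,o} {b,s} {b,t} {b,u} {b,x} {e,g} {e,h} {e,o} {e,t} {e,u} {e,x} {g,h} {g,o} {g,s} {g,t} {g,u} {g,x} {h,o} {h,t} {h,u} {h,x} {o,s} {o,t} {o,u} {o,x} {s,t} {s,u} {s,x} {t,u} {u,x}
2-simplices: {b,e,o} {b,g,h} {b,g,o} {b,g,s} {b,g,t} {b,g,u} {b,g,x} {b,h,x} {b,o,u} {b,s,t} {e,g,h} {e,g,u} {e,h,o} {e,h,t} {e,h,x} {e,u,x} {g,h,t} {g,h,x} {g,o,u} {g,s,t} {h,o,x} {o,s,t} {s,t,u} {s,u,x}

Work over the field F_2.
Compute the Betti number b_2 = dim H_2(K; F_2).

b_2=3

n_0=9 n_1=33 n_2=24  [Z2]
∂1: piv[be,bg,bh,bo,bs,bt,bu,bx] rk=8  ker:eg,eh,eo,et,eu,ex,gh,go,gs,gt,gu,gx,ho,ht,hu,hx,os,ot,ou,ox,st,su,sx,tu,ux
∂2: piv[beo,bgh,bgo,bgs,bgt,bgu,bgx,bhx,bou,bst,egh,egu,eho,eht,ehx,eux,ght,hox,ost,stu,sux] rk=21  ker:ghx,gou,gst
b_2=(24−21)−0=3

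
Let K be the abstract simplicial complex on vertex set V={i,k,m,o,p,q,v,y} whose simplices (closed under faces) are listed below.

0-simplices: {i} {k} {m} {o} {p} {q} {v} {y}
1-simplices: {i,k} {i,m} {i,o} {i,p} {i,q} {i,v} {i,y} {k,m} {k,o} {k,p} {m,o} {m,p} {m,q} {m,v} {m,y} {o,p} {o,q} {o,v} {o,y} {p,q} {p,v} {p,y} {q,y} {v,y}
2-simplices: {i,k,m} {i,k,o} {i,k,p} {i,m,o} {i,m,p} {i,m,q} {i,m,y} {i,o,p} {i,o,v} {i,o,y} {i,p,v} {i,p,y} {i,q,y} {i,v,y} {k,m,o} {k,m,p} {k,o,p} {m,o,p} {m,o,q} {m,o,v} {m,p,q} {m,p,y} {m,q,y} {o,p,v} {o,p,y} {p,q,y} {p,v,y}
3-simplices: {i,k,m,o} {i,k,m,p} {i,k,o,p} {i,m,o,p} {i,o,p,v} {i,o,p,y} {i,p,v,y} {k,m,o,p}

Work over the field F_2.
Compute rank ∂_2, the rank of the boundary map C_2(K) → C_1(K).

n_0=8 n_1=24 n_2=27 n_3=8  [Z2]
∂1: piv[ik,im,io,ip,iq,iv,iy] rk=7  ker:km,ko,kp,mo,mp,mq,mv,my,op,oq,ov,oy,pq,pv,py,qy,vy
∂2: piv[ikm,iko,ikp,imo,imp,imq,imy,iop,iov,ioy,ipv,ipy,iqy,ivy,moq,mov,mpq] rk=17  ker:kmo,kmp,kop,mop,mpy,mqy,opv,opy,pqy,pvy
∂3: piv[ikmo,ikmp,ikop,imop,iopv,iopy,ipvy] rk=7  ker:kmop
rk∂_2=17

rank∂_2=17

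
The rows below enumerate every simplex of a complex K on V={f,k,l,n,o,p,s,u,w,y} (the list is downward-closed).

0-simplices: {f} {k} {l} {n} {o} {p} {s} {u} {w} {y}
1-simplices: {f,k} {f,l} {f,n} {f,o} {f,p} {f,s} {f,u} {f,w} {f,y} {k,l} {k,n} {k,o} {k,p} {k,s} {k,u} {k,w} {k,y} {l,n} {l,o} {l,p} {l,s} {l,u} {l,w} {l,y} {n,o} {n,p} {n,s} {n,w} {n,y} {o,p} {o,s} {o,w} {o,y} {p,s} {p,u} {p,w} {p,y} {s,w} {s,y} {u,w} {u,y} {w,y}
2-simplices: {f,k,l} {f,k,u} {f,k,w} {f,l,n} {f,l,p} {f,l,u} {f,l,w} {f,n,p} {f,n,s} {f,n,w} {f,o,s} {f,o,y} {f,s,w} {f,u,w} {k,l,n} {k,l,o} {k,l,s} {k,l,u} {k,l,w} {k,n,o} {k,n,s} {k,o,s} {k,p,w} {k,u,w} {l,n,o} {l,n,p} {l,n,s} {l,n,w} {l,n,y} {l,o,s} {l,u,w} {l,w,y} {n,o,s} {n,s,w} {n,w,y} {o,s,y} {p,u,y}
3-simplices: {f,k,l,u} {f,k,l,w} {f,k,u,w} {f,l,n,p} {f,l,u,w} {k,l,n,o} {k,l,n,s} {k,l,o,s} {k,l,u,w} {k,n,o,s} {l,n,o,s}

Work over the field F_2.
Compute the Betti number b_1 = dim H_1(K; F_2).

b_1=8

n_0=10 n_1=42 n_2=37 n_3=11  [Z2]
∂1: piv[fk,fl,fn,fo,fp,fs,fu,fw,fy] rk=9  ker:kl,kn,ko,kp,ks,ku,kw,ky,ln,lo,lp,ls,lu,lw,ly,no,np,ns,nw,ny,op,os,ow,oy,ps,pu,pw,py,sw,sy,uw,uy,wy
∂2: piv[fkl,fku,fkw,fln,flp,flu,flw,fnp,fns,fnw,fos,foy,fsw,fuw,kln,klo,kls,kno,kns,kos,kpw,lny,lwy,osy,puy] rk=25  ker:klu,klw,kuw,lno,lnp,lns,lnw,los,luw,nos,nsw,nwy
∂3: piv[fklu,fklw,fkuw,flnp,fluw,klno,klns,klos,knos] rk=9  ker:kluw,lnos
b_1=(42−9)−25=8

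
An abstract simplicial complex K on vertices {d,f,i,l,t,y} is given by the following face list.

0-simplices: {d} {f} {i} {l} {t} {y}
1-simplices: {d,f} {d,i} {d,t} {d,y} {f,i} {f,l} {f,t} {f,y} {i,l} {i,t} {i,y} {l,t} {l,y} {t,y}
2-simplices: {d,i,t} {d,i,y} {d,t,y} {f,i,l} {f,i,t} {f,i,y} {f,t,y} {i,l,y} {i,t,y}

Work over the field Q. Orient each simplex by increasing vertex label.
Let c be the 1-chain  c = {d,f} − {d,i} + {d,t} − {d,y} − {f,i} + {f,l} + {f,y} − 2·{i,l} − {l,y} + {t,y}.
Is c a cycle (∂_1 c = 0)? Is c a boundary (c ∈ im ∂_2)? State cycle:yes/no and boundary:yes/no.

n_0=6 n_1=14 n_2=9  [Q]
∂1: piv[df,di,dt,dy,fl] rk=5  ker:fi,ft,fy,il,it,iy,lt,ly,ty
∂2: piv[dit,diy,dty,fil,fit,fiy,ily] rk=7  ker:fty,ity
∂1c = 0
c vs im∂2: residual ≠ 0 ⇒ not boundary

cycle:yes boundary:no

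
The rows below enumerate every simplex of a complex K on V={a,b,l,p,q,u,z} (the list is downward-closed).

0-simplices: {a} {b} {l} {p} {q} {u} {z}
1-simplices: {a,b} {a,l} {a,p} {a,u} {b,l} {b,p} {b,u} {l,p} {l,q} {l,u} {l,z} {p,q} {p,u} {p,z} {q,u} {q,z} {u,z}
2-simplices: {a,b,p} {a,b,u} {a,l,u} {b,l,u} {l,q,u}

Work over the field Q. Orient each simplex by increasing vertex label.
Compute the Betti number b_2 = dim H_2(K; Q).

b_2=0

n_0=7 n_1=17 n_2=5  [Q]
∂1: piv[ab,al,ap,au,lq,lz] rk=6  ker:bl,bp,bu,lp,lu,pq,pu,pz,qu,qz,uz
∂2: piv[abp,abu,alu,blu,lqu] rk=5
b_2=(5−5)−0=0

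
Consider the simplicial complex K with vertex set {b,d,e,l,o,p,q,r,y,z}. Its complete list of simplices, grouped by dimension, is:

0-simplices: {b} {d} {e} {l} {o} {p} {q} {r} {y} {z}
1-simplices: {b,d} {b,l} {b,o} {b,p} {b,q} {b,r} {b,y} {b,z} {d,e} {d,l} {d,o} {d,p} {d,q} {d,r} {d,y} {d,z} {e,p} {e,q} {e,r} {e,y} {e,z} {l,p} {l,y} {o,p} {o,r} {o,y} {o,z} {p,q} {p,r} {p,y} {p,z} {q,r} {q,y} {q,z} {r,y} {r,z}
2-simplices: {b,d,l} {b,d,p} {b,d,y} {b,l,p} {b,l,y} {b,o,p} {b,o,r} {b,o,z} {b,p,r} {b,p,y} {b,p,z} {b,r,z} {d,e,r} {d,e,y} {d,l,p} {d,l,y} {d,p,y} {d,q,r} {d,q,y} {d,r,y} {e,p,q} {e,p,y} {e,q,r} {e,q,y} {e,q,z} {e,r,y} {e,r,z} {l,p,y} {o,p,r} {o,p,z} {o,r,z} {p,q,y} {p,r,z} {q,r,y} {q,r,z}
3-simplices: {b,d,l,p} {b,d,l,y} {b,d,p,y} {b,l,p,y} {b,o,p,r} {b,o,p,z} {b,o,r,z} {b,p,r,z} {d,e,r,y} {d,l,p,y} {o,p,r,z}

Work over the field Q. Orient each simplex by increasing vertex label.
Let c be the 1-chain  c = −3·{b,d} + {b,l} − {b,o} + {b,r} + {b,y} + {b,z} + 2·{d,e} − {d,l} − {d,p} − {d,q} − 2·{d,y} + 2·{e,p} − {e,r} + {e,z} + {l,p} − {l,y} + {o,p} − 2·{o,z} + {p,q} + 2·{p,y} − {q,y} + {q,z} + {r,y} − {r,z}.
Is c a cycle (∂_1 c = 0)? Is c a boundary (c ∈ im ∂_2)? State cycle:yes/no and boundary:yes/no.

n_0=10 n_1=36 n_2=35 n_3=11  [Q]
∂1: piv[bd,bl,bo,bp,bq,br,by,bz,de] rk=9  ker:dl,do,dp,dq,dr,dy,dz,ep,eq,er,ey,ez,lp,ly,op,or,oy,oz,pq,pr,py,pz,qr,qy,qz,ry,rz
∂2: piv[bdl,bdp,bdy,blp,bly,bop,bor,boz,bpr,bpy,bpz,brz,der,dey,dqr,dqy,dry,epq,epy,eqr,eqz,erz] rk=22  ker:dlp,dly,dpy,eqy,ery,lpy,opr,opz,orz,pqy,prz,qry,qrz
∂3: piv[bdlp,bdly,bdpy,blpy,bopr,bopz,borz,bprz,dery] rk=9  ker:dlpy,oprz
∂1c = 0
c vs im∂2: reduces to 0 ⇒ boundary

cycle:yes boundary:yes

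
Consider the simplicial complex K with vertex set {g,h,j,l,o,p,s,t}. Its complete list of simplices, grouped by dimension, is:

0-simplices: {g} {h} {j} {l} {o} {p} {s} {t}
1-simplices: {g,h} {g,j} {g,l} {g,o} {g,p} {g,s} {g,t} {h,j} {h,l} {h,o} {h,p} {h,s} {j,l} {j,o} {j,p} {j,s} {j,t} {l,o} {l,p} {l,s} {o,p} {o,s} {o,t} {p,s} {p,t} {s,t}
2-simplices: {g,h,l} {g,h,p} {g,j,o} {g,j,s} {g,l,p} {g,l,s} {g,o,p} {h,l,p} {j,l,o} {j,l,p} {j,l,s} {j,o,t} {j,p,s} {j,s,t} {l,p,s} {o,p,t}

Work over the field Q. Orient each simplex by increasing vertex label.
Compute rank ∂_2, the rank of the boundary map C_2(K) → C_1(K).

n_0=8 n_1=26 n_2=16  [Q]
∂1: piv[gh,gj,gl,go,gp,gs,gt] rk=7  ker:hj,hl,ho,hp,hs,jl,jo,jp,js,jt,lo,lp,ls,op,os,ot,ps,pt,st
∂2: piv[ghl,ghp,gjo,gjs,glp,gls,gop,jlo,jlp,jls,jot,jps,jst,opt] rk=14  ker:hlp,lps
rk∂_2=14

rank∂_2=14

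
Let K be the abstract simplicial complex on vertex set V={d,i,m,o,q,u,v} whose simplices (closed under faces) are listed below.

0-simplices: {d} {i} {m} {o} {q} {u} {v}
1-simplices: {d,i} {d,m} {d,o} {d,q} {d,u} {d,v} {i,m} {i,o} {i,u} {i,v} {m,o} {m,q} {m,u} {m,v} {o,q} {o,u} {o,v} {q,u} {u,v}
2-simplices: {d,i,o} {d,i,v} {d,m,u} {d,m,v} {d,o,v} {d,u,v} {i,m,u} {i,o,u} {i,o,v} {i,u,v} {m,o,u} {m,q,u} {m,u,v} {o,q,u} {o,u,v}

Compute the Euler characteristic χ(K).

χ(K)=3

n_0=7 n_1=19 n_2=15
χ=+7−19+15=3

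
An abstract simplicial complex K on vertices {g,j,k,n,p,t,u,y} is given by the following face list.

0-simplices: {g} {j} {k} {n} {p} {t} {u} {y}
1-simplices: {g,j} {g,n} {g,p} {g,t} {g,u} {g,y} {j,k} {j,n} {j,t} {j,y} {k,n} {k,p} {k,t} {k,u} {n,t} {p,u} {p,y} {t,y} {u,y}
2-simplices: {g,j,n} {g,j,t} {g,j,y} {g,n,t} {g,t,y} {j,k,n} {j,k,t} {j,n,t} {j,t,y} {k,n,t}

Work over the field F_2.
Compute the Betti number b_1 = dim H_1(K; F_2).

n_0=8 n_1=19 n_2=10  [Z2]
∂1: piv[gj,gn,gp,gt,gu,gy,jk] rk=7  ker:jn,jt,jy,kn,kp,kt,ku,nt,pu,py,ty,uy
∂2: piv[gjn,gjt,gjy,gnt,gty,jkn,jkt] rk=7  ker:jnt,jty,knt
b_1=(19−7)−7=5

b_1=5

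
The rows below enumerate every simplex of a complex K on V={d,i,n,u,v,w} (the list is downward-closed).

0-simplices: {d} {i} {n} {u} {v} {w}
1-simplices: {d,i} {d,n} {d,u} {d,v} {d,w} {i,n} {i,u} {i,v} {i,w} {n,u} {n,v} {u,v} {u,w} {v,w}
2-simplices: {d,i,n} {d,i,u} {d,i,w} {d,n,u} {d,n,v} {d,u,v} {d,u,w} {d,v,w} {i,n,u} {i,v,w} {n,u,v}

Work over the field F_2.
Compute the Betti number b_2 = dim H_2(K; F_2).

b_2=2

n_0=6 n_1=14 n_2=11  [Z2]
∂1: piv[di,dn,du,dv,dw] rk=5  ker:in,iu,iv,iw,nu,nv,uv,uw,vw
∂2: piv[din,diu,diw,dnu,dnv,duv,duw,dvw,ivw] rk=9  ker:inu,nuv
b_2=(11−9)−0=2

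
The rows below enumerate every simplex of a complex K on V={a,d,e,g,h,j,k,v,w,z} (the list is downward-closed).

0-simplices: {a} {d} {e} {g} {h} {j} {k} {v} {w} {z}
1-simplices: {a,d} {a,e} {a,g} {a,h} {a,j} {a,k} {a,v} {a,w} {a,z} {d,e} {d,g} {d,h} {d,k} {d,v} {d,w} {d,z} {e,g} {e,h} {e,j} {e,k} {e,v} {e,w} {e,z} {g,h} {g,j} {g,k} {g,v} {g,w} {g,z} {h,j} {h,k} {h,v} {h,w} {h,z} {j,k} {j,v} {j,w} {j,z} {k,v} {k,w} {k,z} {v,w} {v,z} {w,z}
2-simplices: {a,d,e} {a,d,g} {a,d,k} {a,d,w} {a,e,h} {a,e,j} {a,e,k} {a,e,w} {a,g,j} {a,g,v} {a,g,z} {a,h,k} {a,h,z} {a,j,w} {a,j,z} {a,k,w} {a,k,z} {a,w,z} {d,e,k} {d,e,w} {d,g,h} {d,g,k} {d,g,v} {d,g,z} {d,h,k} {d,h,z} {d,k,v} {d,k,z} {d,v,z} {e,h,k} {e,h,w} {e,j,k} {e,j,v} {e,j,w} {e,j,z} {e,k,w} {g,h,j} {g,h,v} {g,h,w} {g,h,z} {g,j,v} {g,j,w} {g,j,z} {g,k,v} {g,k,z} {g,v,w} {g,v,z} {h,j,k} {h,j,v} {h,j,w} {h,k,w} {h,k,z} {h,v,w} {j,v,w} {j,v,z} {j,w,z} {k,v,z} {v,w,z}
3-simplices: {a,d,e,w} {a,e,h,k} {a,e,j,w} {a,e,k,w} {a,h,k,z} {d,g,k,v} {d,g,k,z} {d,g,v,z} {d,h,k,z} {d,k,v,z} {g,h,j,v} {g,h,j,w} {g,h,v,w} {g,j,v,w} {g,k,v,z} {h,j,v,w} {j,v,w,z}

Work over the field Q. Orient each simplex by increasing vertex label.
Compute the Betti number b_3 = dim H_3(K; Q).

n_0=10 n_1=44 n_2=58 n_3=17  [Q]
∂1: piv[ad,ae,ag,ah,aj,ak,av,aw,az] rk=9  ker:de,dg,dh,dk,dv,dw,dz,eg,eh,ej,ek,ev,ew,ez,gh,gj,gk,gv,gw,gz,hj,hk,hv,hw,hz,jk,jv,jw,jz,kv,kw,kz,vw,vz,wz
∂2: piv[ade,adg,adk,adw,aeh,aej,aek,aew,agj,agv,agz,ahk,ahz,ajw,ajz,akw,akz,awz,dgh,dgk,dgv,dgz,dhk,dkv,dvz,ehw,ejk,ejv,ejz,ghj,ghv,ghw,gjv,gvw] rk=34  ker:dek,dew,dhz,dkz,ehk,ejw,ekw,ghz,gjw,gjz,gkv,gkz,gvz,hjk,hjv,hjw,hkw,hkz,hvw,jvw,jvz,jwz,kvz,vwz
∂3: piv[adew,aehk,aejw,aekw,ahkz,dgkv,dgkz,dgvz,dhkz,dkvz,ghjv,ghjw,ghvw,gjvw,jvwz] rk=15  ker:gkvz,hjvw
b_3=(17−15)−0=2

b_3=2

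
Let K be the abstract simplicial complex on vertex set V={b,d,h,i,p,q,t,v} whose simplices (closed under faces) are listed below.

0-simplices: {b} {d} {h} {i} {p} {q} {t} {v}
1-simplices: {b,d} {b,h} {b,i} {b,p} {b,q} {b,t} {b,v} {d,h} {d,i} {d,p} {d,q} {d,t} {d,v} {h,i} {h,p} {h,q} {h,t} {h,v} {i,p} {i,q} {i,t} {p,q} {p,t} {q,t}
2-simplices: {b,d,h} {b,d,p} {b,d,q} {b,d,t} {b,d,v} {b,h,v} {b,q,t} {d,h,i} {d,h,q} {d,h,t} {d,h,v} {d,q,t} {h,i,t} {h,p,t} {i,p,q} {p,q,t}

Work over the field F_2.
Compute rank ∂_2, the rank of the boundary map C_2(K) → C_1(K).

rank∂_2=14

n_0=8 n_1=24 n_2=16  [Z2]
∂1: piv[bd,bh,bi,bp,bq,bt,bv] rk=7  ker:dh,di,dp,dq,dt,dv,hi,hp,hq,ht,hv,ip,iq,it,pq,pt,qt
∂2: piv[bdh,bdp,bdq,bdt,bdv,bhv,bqt,dhi,dhq,dht,hit,hpt,ipq,pqt] rk=14  ker:dhv,dqt
rk∂_2=14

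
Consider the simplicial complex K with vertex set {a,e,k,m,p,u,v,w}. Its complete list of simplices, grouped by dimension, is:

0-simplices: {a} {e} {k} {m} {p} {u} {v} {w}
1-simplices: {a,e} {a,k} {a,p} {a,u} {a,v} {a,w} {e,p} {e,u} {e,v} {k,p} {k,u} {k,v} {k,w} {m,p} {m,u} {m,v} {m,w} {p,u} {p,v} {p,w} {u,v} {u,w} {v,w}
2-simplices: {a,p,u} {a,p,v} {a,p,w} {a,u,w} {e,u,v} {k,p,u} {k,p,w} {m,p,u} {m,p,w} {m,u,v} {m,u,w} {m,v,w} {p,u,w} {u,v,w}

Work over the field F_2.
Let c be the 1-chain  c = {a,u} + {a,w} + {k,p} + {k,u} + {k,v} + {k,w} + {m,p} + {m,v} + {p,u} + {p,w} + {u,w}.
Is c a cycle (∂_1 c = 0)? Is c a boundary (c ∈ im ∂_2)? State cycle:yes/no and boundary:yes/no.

cycle:yes boundary:no

n_0=8 n_1=23 n_2=14  [Z2]
∂1: piv[ae,ak,ap,au,av,aw,mp] rk=7  ker:ep,eu,ev,kp,ku,kv,kw,mu,mv,mw,pu,pv,pw,uv,uw,vw
∂2: piv[apu,apv,apw,auw,euv,kpu,kpw,mpu,mpw,muv,mvw] rk=11  ker:muw,puw,uvw
∂1c = 0
c vs im∂2: residual ≠ 0 ⇒ not boundary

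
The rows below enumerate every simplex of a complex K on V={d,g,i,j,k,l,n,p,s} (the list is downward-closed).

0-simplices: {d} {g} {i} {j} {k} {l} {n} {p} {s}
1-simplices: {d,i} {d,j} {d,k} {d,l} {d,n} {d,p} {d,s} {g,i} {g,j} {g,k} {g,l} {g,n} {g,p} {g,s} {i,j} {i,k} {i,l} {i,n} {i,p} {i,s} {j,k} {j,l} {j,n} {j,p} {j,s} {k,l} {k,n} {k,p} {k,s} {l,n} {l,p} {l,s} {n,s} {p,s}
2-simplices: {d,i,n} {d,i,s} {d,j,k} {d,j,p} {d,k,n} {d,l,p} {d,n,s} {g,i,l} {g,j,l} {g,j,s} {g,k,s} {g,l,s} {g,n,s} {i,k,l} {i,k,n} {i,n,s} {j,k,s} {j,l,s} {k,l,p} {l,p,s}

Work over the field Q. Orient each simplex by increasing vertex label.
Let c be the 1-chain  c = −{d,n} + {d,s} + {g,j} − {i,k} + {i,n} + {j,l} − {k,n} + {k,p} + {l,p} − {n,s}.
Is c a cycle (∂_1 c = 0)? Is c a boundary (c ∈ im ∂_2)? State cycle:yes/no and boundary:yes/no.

n_0=9 n_1=34 n_2=20  [Q]
∂1: piv[di,dj,dk,dl,dn,dp,ds,gi] rk=8  ker:gj,gk,gl,gn,gp,gs,ij,ik,il,in,ip,is,jk,jl,jn,jp,js,kl,kn,kp,ks,ln,lp,ls,ns,ps
∂2: piv[din,dis,djk,djp,dkn,dlp,dns,gil,gjl,gjs,gks,gls,gns,ikl,ikn,jks,klp,lps] rk=18  ker:ins,jls
∂1c = −{g} − {k} + 2·{p}

cycle:no boundary:no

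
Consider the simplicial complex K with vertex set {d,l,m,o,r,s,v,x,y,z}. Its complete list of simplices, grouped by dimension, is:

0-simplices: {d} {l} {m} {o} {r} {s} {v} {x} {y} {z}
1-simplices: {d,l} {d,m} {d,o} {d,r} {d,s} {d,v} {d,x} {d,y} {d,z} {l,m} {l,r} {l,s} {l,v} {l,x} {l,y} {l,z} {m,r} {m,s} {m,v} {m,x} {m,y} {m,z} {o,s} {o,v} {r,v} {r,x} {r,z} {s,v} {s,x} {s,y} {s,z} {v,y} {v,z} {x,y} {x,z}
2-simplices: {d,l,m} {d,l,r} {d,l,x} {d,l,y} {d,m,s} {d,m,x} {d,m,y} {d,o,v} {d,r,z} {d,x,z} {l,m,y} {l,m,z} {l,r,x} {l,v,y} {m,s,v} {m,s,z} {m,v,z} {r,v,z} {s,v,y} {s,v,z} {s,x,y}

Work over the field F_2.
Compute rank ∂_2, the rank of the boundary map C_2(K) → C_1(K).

rank∂_2=19

n_0=10 n_1=35 n_2=21  [Z2]
∂1: piv[dl,dm,do,dr,ds,dv,dx,dy,dz] rk=9  ker:lm,lr,ls,lv,lx,ly,lz,mr,ms,mv,mx,my,mz,os,ov,rv,rx,rz,sv,sx,sy,sz,vy,vz,xy,xz
∂2: piv[dlm,dlr,dlx,dly,dms,dmx,dmy,dov,drz,dxz,lmz,lrx,lvy,msv,msz,mvz,rvz,svy,sxy] rk=19  ker:lmy,svz
rk∂_2=19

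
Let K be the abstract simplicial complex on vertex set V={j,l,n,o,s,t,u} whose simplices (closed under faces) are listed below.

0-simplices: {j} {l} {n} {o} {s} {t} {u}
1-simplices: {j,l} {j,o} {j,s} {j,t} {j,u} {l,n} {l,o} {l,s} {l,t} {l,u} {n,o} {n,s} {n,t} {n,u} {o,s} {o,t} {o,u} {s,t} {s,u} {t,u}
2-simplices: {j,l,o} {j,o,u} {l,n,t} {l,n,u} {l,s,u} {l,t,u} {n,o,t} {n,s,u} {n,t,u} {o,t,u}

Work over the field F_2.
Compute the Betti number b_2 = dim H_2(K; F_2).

n_0=7 n_1=20 n_2=10  [Z2]
∂1: piv[jl,jo,js,jt,ju,ln] rk=6  ker:lo,ls,lt,lu,no,ns,nt,nu,os,ot,ou,st,su,tu
∂2: piv[jlo,jou,lnt,lnu,lsu,ltu,not,nsu,otu] rk=9  ker:ntu
b_2=(10−9)−0=1

b_2=1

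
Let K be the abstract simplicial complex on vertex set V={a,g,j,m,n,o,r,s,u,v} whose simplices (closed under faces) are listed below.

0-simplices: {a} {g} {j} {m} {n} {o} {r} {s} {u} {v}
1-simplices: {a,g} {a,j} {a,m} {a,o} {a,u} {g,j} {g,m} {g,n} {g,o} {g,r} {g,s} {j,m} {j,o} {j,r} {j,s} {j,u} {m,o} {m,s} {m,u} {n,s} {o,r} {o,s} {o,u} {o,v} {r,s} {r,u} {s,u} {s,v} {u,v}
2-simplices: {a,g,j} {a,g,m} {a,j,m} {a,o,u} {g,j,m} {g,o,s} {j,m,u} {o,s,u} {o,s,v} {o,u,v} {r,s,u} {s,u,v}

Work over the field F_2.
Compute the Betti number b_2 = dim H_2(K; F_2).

n_0=10 n_1=29 n_2=12  [Z2]
∂1: piv[ag,aj,am,ao,au,gn,gr,gs,ov] rk=9  ker:gj,gm,go,jm,jo,jr,js,ju,mo,ms,mu,ns,or,os,ou,rs,ru,su,sv,uv
∂2: piv[agj,agm,ajm,aou,gos,jmu,osu,osv,ouv,rsu] rk=10  ker:gjm,suv
b_2=(12−10)−0=2

b_2=2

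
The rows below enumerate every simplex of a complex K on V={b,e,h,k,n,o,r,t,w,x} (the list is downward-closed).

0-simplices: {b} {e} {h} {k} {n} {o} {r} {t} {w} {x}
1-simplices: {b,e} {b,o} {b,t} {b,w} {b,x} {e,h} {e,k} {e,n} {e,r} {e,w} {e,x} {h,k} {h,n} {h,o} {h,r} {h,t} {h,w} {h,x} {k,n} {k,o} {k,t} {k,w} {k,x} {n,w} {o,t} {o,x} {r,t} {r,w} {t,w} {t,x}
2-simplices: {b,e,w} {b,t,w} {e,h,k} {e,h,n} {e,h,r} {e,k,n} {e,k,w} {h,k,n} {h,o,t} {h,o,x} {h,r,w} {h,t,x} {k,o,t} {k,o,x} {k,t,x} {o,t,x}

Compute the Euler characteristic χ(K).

n_0=10 n_1=30 n_2=16
χ=+10−30+16=-4

χ(K)=-4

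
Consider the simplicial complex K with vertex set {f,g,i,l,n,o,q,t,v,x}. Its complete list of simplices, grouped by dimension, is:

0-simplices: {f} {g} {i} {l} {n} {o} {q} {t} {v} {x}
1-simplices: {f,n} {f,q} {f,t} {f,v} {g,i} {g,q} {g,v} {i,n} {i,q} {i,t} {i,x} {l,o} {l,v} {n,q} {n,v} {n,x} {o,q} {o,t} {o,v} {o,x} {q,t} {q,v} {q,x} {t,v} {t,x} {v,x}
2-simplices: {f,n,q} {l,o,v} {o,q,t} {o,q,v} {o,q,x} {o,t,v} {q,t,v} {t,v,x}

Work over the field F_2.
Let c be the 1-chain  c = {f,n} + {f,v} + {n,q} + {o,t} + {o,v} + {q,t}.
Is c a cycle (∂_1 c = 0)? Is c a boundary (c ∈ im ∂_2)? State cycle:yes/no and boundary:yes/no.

cycle:yes boundary:no

n_0=10 n_1=26 n_2=8  [Z2]
∂1: piv[fn,fq,ft,fv,gi,gq,ix,lo,lv] rk=9  ker:gv,in,iq,it,nq,nv,nx,oq,ot,ov,ox,qt,qv,qx,tv,tx,vx
∂2: piv[fnq,lov,oqt,oqv,oqx,otv,tvx] rk=7  ker:qtv
∂1c = 0
c vs im∂2: residual ≠ 0 ⇒ not boundary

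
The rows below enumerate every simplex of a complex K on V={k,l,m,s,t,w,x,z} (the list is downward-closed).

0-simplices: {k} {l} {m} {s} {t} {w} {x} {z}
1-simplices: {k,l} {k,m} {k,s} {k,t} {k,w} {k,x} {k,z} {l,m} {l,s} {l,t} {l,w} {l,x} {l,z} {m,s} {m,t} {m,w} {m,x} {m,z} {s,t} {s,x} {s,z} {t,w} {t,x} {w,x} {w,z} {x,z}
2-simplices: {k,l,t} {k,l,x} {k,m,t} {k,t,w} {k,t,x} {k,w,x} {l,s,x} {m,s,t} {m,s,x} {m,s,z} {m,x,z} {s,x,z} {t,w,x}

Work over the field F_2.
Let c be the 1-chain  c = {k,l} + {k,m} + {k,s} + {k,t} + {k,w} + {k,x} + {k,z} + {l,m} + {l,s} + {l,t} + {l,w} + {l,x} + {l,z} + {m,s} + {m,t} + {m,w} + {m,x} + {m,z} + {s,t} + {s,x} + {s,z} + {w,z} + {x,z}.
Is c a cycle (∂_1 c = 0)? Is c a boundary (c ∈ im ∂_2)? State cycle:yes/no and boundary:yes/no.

n_0=8 n_1=26 n_2=13  [Z2]
∂1: piv[kl,km,ks,kt,kw,kx,kz] rk=7  ker:lm,ls,lt,lw,lx,lz,ms,mt,mw,mx,mz,st,sx,sz,tw,tx,wx,wz,xz
∂2: piv[klt,klx,kmt,ktw,ktx,kwx,lsx,mst,msx,msz,mxz] rk=11  ker:sxz,twx
∂1c = {k} + {l} + {m} + {x}

cycle:no boundary:no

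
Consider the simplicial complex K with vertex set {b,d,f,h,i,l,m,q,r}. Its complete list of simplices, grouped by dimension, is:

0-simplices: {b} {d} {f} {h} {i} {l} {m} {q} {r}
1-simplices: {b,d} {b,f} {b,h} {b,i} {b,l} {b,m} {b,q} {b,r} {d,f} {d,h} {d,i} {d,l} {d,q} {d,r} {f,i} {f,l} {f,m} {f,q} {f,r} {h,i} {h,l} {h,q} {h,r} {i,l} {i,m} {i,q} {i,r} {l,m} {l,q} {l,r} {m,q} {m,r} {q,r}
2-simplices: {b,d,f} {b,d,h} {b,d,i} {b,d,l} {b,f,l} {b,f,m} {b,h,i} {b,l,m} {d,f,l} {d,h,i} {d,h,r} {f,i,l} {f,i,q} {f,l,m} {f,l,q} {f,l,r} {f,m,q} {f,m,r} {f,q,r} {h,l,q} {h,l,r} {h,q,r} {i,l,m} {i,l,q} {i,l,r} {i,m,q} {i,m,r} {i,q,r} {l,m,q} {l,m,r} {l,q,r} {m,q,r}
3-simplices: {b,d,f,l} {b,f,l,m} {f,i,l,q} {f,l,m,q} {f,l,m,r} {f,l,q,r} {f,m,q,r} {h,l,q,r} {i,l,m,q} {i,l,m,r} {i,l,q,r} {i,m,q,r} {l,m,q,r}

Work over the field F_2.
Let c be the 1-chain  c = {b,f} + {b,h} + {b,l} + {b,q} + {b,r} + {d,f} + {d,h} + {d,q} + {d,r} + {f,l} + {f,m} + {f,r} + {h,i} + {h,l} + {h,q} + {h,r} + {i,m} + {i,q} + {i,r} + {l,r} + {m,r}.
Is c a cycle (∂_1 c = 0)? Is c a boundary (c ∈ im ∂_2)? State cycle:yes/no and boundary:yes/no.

n_0=9 n_1=33 n_2=32 n_3=13  [Z2]
∂1: piv[bd,bf,bh,bi,bl,bm,bq,br] rk=8  ker:df,dh,di,dl,dq,dr,fi,fl,fm,fq,fr,hi,hl,hq,hr,il,im,iq,ir,lm,lq,lr,mq,mr,qr
∂2: piv[bdf,bdh,bdi,bdl,bfl,bfm,bhi,blm,dhr,fil,fiq,flq,flr,fmq,fmr,fqr,hlq,hlr,ilm,ilr] rk=20  ker:dfl,dhi,flm,hqr,ilq,imq,imr,iqr,lmq,lmr,lqr,mqr
∂3: piv[bdfl,bflm,filq,flmq,flmr,flqr,fmqr,hlqr,ilmq,ilmr,ilqr] rk=11  ker:imqr,lmqr
∂1c = {b} + {f} + {m} + {r}

cycle:no boundary:no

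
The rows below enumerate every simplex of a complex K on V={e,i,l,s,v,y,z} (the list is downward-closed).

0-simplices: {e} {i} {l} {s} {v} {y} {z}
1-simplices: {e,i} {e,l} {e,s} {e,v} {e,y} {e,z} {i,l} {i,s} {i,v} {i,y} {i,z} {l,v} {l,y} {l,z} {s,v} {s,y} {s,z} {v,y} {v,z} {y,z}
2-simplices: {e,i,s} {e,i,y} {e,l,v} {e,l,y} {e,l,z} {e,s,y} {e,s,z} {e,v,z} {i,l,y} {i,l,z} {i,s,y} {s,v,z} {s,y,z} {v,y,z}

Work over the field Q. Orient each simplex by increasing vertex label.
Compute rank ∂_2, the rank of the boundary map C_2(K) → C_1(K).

n_0=7 n_1=20 n_2=14  [Q]
∂1: piv[ei,el,es,ev,ey,ez] rk=6  ker:il,is,iv,iy,iz,lv,ly,lz,sv,sy,sz,vy,vz,yz
∂2: piv[eis,eiy,elv,ely,elz,esy,esz,evz,ily,ilz,svz,syz,vyz] rk=13  ker:isy
rk∂_2=13

rank∂_2=13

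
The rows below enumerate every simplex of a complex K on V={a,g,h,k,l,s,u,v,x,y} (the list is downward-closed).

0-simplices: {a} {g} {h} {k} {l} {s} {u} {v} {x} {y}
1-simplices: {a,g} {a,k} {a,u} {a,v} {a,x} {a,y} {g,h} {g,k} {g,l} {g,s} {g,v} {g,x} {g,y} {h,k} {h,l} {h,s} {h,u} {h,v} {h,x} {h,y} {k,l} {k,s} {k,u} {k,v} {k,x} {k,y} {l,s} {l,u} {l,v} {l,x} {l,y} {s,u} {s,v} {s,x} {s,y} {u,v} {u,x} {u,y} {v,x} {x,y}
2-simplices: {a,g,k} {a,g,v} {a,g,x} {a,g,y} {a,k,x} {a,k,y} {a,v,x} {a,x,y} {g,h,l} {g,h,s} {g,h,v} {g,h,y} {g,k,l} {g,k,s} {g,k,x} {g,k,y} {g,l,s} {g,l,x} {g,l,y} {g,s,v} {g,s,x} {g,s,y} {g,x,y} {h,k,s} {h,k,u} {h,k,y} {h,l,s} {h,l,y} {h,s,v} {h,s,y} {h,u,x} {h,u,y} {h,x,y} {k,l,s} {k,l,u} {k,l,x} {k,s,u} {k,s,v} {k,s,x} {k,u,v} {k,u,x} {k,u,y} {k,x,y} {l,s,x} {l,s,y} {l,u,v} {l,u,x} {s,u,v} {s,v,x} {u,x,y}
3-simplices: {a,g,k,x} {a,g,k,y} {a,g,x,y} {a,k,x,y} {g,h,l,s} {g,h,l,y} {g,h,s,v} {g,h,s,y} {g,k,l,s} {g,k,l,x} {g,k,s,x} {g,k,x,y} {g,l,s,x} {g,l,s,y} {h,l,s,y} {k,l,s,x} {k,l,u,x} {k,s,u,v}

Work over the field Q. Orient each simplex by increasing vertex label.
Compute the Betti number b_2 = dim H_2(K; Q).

n_0=10 n_1=40 n_2=50 n_3=18  [Q]
∂1: piv[ag,ak,au,av,ax,ay,gh,gl,gs] rk=9  ker:gk,gv,gx,gy,hk,hl,hs,hu,hv,hx,hy,kl,ks,ku,kv,kx,ky,ls,lu,lv,lx,ly,su,sv,sx,sy,uv,ux,uy,vx,xy
∂2: piv[agk,agv,agx,agy,akx,aky,avx,axy,ghl,ghs,ghv,ghy,gkl,gks,gls,glx,gly,gsv,gsx,gsy,hks,hku,hux,huy,hxy,klu,ksu,ksv,kuv,luv] rk=30  ker:gkx,gky,gxy,hky,hls,hly,hsv,hsy,kls,klx,ksx,kux,kuy,kxy,lsx,lsy,lux,suv,svx,uxy
∂3: piv[agkx,agky,agxy,akxy,ghls,ghly,ghsv,ghsy,gkls,gklx,gksx,glsx,glsy,klux,ksuv] rk=15  ker:gkxy,hlsy,klsx
b_2=(50−30)−15=5

b_2=5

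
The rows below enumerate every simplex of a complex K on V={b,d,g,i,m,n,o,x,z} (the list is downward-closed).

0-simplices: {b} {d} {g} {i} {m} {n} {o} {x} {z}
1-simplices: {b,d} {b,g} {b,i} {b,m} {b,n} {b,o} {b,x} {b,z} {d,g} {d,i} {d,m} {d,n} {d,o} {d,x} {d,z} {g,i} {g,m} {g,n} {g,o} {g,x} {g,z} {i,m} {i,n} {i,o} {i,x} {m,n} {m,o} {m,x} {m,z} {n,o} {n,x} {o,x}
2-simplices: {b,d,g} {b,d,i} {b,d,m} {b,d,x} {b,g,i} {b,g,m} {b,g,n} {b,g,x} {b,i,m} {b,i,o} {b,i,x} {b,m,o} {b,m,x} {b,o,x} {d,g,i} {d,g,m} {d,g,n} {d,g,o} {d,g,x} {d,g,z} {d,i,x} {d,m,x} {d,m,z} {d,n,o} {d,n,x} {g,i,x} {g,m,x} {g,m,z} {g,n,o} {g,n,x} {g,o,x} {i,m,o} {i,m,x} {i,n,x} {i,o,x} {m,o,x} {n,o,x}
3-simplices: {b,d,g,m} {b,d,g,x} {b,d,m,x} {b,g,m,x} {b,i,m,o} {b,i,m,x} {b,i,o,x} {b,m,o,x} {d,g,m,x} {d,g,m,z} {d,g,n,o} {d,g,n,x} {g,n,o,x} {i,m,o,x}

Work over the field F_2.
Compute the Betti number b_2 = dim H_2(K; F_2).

n_0=9 n_1=32 n_2=37 n_3=14  [Z2]
∂1: piv[bd,bg,bi,bm,bn,bo,bx,bz] rk=8  ker:dg,di,dm,dn,do,dx,dz,gi,gm,gn,go,gx,gz,im,in,io,ix,mn,mo,mx,mz,no,nx,ox
∂2: piv[bdg,bdi,bdm,bdx,bgi,bgm,bgn,bgx,bim,bio,bix,bmo,bmx,box,dgn,dgo,dgz,dmz,dno,dnx,gox,inx] rk=22  ker:dgi,dgm,dgx,dix,dmx,gix,gmx,gmz,gno,gnx,imo,imx,iox,mox,nox
∂3: piv[bdgm,bdgx,bdmx,bgmx,bimo,bimx,biox,bmox,dgmz,dgno,dgnx,gnox] rk=12  ker:dgmx,imox
b_2=(37−22)−12=3

b_2=3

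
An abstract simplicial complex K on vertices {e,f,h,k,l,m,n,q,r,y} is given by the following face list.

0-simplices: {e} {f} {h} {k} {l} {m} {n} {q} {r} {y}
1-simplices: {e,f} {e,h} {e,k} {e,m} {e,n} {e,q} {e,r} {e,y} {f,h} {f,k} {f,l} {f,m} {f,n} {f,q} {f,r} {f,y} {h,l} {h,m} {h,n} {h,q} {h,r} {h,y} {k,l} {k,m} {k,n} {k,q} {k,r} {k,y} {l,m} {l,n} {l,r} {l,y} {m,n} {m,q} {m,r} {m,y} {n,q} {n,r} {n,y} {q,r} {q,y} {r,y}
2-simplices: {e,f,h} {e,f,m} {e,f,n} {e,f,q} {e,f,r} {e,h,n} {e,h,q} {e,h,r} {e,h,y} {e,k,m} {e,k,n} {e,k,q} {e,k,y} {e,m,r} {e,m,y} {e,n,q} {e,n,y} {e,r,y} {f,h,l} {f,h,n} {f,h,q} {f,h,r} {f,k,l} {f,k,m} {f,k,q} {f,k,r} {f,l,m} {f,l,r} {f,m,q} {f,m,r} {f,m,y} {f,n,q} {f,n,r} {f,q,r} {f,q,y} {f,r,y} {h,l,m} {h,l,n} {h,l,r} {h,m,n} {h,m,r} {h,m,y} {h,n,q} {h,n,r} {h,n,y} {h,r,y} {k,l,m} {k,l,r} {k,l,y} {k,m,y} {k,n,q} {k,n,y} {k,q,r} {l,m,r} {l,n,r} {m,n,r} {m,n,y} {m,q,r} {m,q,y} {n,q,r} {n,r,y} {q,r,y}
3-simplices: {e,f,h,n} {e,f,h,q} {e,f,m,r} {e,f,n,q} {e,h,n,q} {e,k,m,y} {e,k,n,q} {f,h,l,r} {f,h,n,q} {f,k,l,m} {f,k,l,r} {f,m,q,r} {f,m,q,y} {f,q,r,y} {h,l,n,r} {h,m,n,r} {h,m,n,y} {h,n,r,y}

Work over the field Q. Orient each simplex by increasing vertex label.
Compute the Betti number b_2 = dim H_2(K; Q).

n_0=10 n_1=42 n_2=62 n_3=18  [Q]
∂1: piv[ef,eh,ek,em,en,eq,er,ey,fl] rk=9  ker:fh,fk,fm,fn,fq,fr,fy,hl,hm,hn,hq,hr,hy,kl,km,kn,kq,kr,ky,lm,ln,lr,ly,mn,mq,mr,my,nq,nr,ny,qr,qy,ry
∂2: piv[efh,efm,efn,efq,efr,ehn,ehq,ehr,ehy,ekm,ekn,ekq,eky,emr,emy,enq,eny,ery,fhl,fkl,fkm,fkr,flm,flr,fmq,fmy,fnr,fqr,fqy,hlm,hln,hmn,kly] rk=33  ker:fhn,fhq,fhr,fkq,fmr,fnq,fry,hlr,hmr,hmy,hnq,hnr,hny,hry,klm,klr,kmy,knq,kny,kqr,lmr,lnr,mnr,mny,mqr,mqy,nqr,nry,qry
∂3: piv[efhn,efhq,efmr,efnq,ehnq,ekmy,eknq,fhlr,fklm,fklr,fmqr,fmqy,fqry,hlnr,hmnr,hmny,hnry] rk=17  ker:fhnq
b_2=(62−33)−17=12

b_2=12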